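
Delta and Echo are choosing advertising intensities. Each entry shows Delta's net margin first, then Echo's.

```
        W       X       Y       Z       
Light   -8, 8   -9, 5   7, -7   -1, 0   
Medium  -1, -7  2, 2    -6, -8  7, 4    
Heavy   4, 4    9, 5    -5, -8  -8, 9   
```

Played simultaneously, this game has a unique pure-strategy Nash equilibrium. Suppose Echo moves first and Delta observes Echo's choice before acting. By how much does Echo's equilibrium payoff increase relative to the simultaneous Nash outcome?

Backward induction with Echo moving first.
- W: BR = Heavy, leader payoff 4.
- X: BR = Heavy, leader payoff 5.
- Y: BR = Light, leader payoff -7.
- Z: BR = Medium, leader payoff 4.
Maximizing over 4, 5, -7, 4, Echo chooses X. Subgame-perfect outcome: (Heavy, X) with payoffs (9, 5).
For the simultaneous game, intersect best replies.
Delta's best replies: W→Heavy; X→Heavy; Y→Light; Z→Medium.
Echo's best replies: Light→W; Medium→Z; Heavy→Z.
Only (Medium, Z) has each player best-responding; Nash payoffs (7, 4).
Echo's commitment gain: 5 − 4 = 1.

1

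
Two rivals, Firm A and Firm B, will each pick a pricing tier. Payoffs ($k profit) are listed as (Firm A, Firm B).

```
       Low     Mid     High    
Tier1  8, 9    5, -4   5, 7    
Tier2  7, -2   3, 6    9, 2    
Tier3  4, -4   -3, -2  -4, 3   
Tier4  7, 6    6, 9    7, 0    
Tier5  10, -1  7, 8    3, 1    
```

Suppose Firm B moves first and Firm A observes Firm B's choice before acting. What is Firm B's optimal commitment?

Solve by backward induction (Firm B leads).
- Low: Firm A compares 8, 7, 4, 7, 10 and picks Tier5; Firm B would get -1.
- Mid: Firm A compares 5, 3, -3, 6, 7 and picks Tier5; Firm B would get 8.
- High: Firm A compares 5, 9, -4, 7, 3 and picks Tier2; Firm B would get 2.
Among -1, 8, 2, the best is 8 at Mid. Subgame-perfect outcome: (Tier5, Mid) with payoffs (7, 8).

Mid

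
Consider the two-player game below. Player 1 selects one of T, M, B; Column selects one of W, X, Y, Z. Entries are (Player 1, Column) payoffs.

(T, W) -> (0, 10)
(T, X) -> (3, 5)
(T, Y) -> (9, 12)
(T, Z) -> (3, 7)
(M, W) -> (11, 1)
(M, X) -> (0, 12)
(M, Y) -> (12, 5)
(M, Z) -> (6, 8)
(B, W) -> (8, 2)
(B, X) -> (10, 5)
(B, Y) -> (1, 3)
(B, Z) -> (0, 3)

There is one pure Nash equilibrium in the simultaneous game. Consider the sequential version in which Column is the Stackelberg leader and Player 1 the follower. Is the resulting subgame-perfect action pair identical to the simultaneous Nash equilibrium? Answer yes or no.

Player 1 best-responds to each possible Column move:
- W: Player 1 compares 0, 11, 8 and picks M; Column would get 1.
- X: Player 1 compares 3, 0, 10 and picks B; Column would get 5.
- Y: Player 1 compares 9, 12, 1 and picks M; Column would get 5.
- Z: Player 1 compares 3, 6, 0 and picks M; Column would get 8.
Column's induced payoffs are 1, 5, 5, 8, so Column commits to Z. Subgame-perfect outcome: (M, Z) with payoffs (6, 8).
For the simultaneous game, intersect best replies.
Player 1's best replies: W→M; X→B; Y→M; Z→M.
Column's best replies: T→Y; M→X; B→X.
The unique mutual best reply is (B, X), giving (10, 5).
Sequential outcome (M, Z) differs from the Nash profile (B, X).

no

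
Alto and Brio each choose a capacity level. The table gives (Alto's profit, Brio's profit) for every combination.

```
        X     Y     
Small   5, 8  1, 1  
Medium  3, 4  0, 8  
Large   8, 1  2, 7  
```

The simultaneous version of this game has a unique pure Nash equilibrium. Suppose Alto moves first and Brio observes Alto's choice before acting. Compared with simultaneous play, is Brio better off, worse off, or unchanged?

better off

Work backward from Brio's decision.
- Small: BR = X, leader payoff 5.
- Medium: BR = Y, leader payoff 0.
- Large: BR = Y, leader payoff 2.
Alto's induced payoffs are 5, 0, 2, so Alto commits to Small. Subgame-perfect outcome: (Small, X) with payoffs (5, 8).
For the simultaneous game, intersect best replies.
Alto's best replies: X→Large; Y→Large.
Brio's best replies: Small→X; Medium→Y; Large→Y.
Only (Large, Y) has each player best-responding; Nash payoffs (2, 7).
Brio earns 8 sequentially versus 7 at the Nash outcome: better off.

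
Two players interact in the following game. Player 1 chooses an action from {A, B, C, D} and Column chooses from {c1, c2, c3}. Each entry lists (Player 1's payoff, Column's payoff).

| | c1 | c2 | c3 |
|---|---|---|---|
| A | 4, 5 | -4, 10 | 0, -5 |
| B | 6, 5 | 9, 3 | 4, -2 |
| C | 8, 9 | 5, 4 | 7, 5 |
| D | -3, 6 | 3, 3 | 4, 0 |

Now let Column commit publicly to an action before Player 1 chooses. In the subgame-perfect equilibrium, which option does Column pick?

Backward induction with Column moving first.
- c1: Player 1 compares 4, 6, 8, -3 and picks C; Column would get 9.
- c2: Player 1 compares -4, 9, 5, 3 and picks B; Column would get 3.
- c3: Player 1 compares 0, 4, 7, 4 and picks C; Column would get 5.
Maximizing over 9, 3, 5, Column chooses c1. Subgame-perfect outcome: (C, c1) with payoffs (8, 9).

c1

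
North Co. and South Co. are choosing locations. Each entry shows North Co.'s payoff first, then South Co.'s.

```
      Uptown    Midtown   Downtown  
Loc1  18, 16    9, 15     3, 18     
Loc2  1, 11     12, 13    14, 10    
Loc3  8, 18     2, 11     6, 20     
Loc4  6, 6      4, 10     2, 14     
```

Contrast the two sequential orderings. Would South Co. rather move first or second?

If North Co. leads: South Co.'s best replies are Loc1→Downtown, Loc2→Midtown, Loc3→Downtown, Loc4→Downtown; North Co.'s induced payoffs 3, 12, 6, 2; outcome (Loc2, Midtown), payoffs (12, 13).
If South Co. leads: North Co.'s best replies are Uptown→Loc1, Midtown→Loc2, Downtown→Loc2; South Co.'s induced payoffs 16, 13, 10; outcome (Loc1, Uptown), payoffs (18, 16).
South Co. gets 16 moving first and 13 moving second, so South Co. prefers to move first.

first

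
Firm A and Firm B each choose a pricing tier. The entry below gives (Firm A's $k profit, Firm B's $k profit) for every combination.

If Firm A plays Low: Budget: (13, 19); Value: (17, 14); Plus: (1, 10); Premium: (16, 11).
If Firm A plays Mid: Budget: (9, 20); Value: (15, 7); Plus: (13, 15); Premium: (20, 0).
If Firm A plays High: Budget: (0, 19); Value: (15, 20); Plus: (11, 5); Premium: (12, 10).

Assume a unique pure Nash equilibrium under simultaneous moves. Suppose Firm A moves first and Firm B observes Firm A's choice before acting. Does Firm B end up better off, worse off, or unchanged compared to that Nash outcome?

Work backward from Firm B's decision.
- Low: BR = Budget, leader payoff 13.
- Mid: BR = Budget, leader payoff 9.
- High: BR = Value, leader payoff 15.
Maximizing over 13, 9, 15, Firm A chooses High. Subgame-perfect outcome: (High, Value) with payoffs (15, 20).
For the simultaneous game, intersect best replies.
Firm A's best replies: Budget→Low; Value→Low; Plus→Mid; Premium→Mid.
Firm B's best replies: Low→Budget; Mid→Budget; High→Value.
Only (Low, Budget) has each player best-responding; Nash payoffs (13, 19).
Firm B earns 20 sequentially versus 19 at the Nash outcome: better off.

better off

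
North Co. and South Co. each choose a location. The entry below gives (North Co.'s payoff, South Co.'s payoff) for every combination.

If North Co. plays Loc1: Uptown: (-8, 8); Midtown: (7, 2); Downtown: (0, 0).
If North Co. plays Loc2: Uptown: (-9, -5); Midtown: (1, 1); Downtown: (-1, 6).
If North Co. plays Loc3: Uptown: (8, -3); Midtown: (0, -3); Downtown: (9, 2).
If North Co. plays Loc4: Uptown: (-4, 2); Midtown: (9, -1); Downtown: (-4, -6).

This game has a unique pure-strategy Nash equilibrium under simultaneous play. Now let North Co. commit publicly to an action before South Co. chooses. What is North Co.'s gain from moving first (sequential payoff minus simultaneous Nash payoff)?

0

Backward induction with North Co. moving first.
- Loc1 → South Co. plays Uptown (best of 8, 2, 0); North Co. gets -8.
- Loc2 → South Co. plays Downtown (best of -5, 1, 6); North Co. gets -1.
- Loc3 → South Co. plays Downtown (best of -3, -3, 2); North Co. gets 9.
- Loc4 → South Co. plays Uptown (best of 2, -1, -6); North Co. gets -4.
North Co.'s induced payoffs are -8, -1, 9, -4, so North Co. commits to Loc3. Subgame-perfect outcome: (Loc3, Downtown) with payoffs (9, 2).
Under simultaneous play:
North Co.'s best replies: Uptown→Loc3; Midtown→Loc4; Downtown→Loc3.
South Co.'s best replies: Loc1→Uptown; Loc2→Downtown; Loc3→Downtown; Loc4→Uptown.
Only (Loc3, Downtown) has each player best-responding; Nash payoffs (9, 2).
North Co.'s commitment gain: 9 − 9 = 0.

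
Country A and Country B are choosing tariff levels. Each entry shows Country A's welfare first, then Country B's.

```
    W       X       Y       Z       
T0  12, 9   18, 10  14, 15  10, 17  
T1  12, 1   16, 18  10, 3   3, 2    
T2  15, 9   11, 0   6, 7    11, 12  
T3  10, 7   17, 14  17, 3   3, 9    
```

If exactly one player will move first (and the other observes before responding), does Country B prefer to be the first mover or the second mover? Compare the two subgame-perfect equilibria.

second

If Country A leads: Country B's best replies are T0→Z, T1→X, T2→Z, T3→X; Country A's induced payoffs 10, 16, 11, 17; outcome (T3, X), payoffs (17, 14).
If Country B leads: Country A's best replies are W→T2, X→T0, Y→T3, Z→T2; Country B's induced payoffs 9, 10, 3, 12; outcome (T2, Z), payoffs (11, 12).
Country B gets 12 moving first and 14 moving second, so Country B prefers to move second.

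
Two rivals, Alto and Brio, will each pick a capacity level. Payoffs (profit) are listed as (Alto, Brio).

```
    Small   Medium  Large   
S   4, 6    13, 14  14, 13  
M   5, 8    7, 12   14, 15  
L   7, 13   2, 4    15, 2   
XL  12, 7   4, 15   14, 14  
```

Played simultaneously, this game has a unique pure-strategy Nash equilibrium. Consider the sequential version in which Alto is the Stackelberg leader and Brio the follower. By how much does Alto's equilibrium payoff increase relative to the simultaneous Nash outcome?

1

Solve by backward induction (Alto leads).
- S → Brio plays Medium (best of 6, 14, 13); Alto gets 13.
- M → Brio plays Large (best of 8, 12, 15); Alto gets 14.
- L → Brio plays Small (best of 13, 4, 2); Alto gets 7.
- XL → Brio plays Medium (best of 7, 15, 14); Alto gets 4.
Among 13, 14, 7, 4, the best is 14 at M. Subgame-perfect outcome: (M, Large) with payoffs (14, 15).
Now find the simultaneous Nash equilibrium.
Alto's best replies: Small→XL; Medium→S; Large→L.
Brio's best replies: S→Medium; M→Large; L→Small; XL→Medium.
Only (S, Medium) has each player best-responding; Nash payoffs (13, 14).
Alto's commitment gain: 14 − 13 = 1.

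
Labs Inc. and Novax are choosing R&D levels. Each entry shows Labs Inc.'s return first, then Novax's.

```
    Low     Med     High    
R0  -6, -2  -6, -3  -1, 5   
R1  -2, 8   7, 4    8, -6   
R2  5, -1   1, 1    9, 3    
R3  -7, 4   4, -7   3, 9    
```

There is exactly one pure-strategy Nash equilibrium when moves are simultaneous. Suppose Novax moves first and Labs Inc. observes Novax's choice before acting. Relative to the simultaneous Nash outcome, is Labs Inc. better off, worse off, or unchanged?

worse off

Backward induction with Novax moving first.
- Low → Labs Inc. plays R2 (best of -6, -2, 5, -7); Novax gets -1.
- Med → Labs Inc. plays R1 (best of -6, 7, 1, 4); Novax gets 4.
- High → Labs Inc. plays R2 (best of -1, 8, 9, 3); Novax gets 3.
Among -1, 4, 3, the best is 4 at Med. Subgame-perfect outcome: (R1, Med) with payoffs (7, 4).
Under simultaneous play:
Labs Inc.'s best replies: Low→R2; Med→R1; High→R2.
Novax's best replies: R0→High; R1→Low; R2→High; R3→High.
The unique mutual best reply is (R2, High), giving (9, 3).
Labs Inc. earns 7 sequentially versus 9 at the Nash outcome: worse off.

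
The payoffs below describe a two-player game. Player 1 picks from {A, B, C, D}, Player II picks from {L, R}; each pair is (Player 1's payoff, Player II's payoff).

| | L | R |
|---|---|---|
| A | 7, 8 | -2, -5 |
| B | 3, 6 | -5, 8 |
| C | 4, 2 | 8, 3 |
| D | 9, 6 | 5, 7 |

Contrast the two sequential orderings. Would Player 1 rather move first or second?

second

If Player 1 leads: Player II's best replies are A→L, B→R, C→R, D→R; Player 1's induced payoffs 7, -5, 8, 5; outcome (C, R), payoffs (8, 3).
If Player II leads: Player 1's best replies are L→D, R→C; Player II's induced payoffs 6, 3; outcome (D, L), payoffs (9, 6).
Player 1 gets 8 moving first and 9 moving second, so Player 1 prefers to move second.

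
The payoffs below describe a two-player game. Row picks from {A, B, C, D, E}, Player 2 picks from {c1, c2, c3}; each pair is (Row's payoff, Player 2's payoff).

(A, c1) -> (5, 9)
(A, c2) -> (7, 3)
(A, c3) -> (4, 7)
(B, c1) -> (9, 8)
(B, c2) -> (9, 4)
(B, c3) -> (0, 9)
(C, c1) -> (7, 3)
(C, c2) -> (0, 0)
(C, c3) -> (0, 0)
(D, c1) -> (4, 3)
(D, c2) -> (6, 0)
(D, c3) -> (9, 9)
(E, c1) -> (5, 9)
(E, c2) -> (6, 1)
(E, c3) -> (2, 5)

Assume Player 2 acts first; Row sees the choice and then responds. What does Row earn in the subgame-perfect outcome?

9

Row best-responds to each possible Player 2 move:
- c1 → Row plays B (best of 5, 9, 7, 4, 5); Player 2 gets 8.
- c2 → Row plays B (best of 7, 9, 0, 6, 6); Player 2 gets 4.
- c3 → Row plays D (best of 4, 0, 0, 9, 2); Player 2 gets 9.
Maximizing over 8, 4, 9, Player 2 chooses c3. Subgame-perfect outcome: (D, c3) with payoffs (9, 9).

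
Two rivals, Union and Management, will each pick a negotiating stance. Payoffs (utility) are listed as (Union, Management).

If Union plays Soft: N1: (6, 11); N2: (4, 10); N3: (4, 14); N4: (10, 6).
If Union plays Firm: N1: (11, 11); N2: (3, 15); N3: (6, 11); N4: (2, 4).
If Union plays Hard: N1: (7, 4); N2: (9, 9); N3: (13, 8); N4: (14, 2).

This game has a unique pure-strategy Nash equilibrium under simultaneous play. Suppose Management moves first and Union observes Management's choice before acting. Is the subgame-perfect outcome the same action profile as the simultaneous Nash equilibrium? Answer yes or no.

Solve by backward induction (Management leads).
- N1: Union compares 6, 11, 7 and picks Firm; Management would get 11.
- N2: Union compares 4, 3, 9 and picks Hard; Management would get 9.
- N3: Union compares 4, 6, 13 and picks Hard; Management would get 8.
- N4: Union compares 10, 2, 14 and picks Hard; Management would get 2.
Management's induced payoffs are 11, 9, 8, 2, so Management commits to N1. Subgame-perfect outcome: (Firm, N1) with payoffs (11, 11).
Now find the simultaneous Nash equilibrium.
Union's best replies: N1→Firm; N2→Hard; N3→Hard; N4→Hard.
Management's best replies: Soft→N3; Firm→N2; Hard→N2.
Only (Hard, N2) has each player best-responding; Nash payoffs (9, 9).
Sequential outcome (Firm, N1) differs from the Nash profile (Hard, N2).

no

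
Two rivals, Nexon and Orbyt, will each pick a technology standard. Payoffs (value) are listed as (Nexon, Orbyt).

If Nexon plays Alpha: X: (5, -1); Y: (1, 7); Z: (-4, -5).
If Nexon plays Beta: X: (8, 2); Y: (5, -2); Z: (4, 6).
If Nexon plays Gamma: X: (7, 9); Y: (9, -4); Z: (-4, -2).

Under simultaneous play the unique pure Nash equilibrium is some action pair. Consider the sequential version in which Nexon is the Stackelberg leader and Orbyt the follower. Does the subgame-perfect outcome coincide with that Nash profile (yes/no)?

Solve by backward induction (Nexon leads).
- Alpha: Orbyt compares -1, 7, -5 and picks Y; Nexon would get 1.
- Beta: Orbyt compares 2, -2, 6 and picks Z; Nexon would get 4.
- Gamma: Orbyt compares 9, -4, -2 and picks X; Nexon would get 7.
Maximizing over 1, 4, 7, Nexon chooses Gamma. Subgame-perfect outcome: (Gamma, X) with payoffs (7, 9).
For the simultaneous game, intersect best replies.
Nexon's best replies: X→Beta; Y→Gamma; Z→Beta.
Orbyt's best replies: Alpha→Y; Beta→Z; Gamma→X.
The unique mutual best reply is (Beta, Z), giving (4, 6).
Sequential outcome (Gamma, X) differs from the Nash profile (Beta, Z).

no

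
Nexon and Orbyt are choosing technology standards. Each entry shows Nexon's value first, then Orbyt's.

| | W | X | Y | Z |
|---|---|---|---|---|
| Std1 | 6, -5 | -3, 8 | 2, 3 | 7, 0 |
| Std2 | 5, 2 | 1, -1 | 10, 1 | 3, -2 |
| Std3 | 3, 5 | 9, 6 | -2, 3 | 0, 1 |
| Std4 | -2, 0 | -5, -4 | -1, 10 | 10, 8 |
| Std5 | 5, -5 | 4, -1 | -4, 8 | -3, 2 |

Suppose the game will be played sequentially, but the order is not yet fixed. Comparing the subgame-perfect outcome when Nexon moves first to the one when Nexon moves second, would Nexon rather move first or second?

If Nexon leads: Orbyt's best replies are Std1→X, Std2→W, Std3→X, Std4→Y, Std5→Y; Nexon's induced payoffs -3, 5, 9, -1, -4; outcome (Std3, X), payoffs (9, 6).
If Orbyt leads: Nexon's best replies are W→Std1, X→Std3, Y→Std2, Z→Std4; Orbyt's induced payoffs -5, 6, 1, 8; outcome (Std4, Z), payoffs (10, 8).
Nexon gets 9 moving first and 10 moving second, so Nexon prefers to move second.

second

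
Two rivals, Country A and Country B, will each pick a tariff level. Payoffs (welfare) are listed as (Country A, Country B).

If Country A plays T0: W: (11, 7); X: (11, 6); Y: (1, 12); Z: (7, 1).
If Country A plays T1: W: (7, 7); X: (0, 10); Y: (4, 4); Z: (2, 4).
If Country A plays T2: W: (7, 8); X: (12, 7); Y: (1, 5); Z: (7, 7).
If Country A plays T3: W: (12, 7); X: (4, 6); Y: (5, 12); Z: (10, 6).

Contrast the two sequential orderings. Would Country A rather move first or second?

first

If Country A leads: Country B's best replies are T0→Y, T1→X, T2→W, T3→Y; Country A's induced payoffs 1, 0, 7, 5; outcome (T2, W), payoffs (7, 8).
If Country B leads: Country A's best replies are W→T3, X→T2, Y→T3, Z→T3; Country B's induced payoffs 7, 7, 12, 6; outcome (T3, Y), payoffs (5, 12).
Country A gets 7 moving first and 5 moving second, so Country A prefers to move first.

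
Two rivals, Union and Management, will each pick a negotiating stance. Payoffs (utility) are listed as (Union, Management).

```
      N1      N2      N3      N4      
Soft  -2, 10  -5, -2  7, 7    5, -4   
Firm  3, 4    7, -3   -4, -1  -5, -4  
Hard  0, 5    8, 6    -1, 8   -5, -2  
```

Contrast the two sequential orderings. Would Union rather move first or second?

second

If Union leads: Management's best replies are Soft→N1, Firm→N1, Hard→N3; Union's induced payoffs -2, 3, -1; outcome (Firm, N1), payoffs (3, 4).
If Management leads: Union's best replies are N1→Firm, N2→Hard, N3→Soft, N4→Soft; Management's induced payoffs 4, 6, 7, -4; outcome (Soft, N3), payoffs (7, 7).
Union gets 3 moving first and 7 moving second, so Union prefers to move second.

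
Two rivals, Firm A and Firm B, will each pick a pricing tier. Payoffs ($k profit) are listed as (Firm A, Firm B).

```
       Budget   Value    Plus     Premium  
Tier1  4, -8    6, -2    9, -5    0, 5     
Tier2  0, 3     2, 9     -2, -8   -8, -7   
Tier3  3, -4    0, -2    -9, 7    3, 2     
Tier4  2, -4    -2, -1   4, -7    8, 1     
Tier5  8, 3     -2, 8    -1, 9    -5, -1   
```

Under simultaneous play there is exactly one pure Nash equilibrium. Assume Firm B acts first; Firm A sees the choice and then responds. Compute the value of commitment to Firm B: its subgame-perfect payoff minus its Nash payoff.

Firm A best-responds to each possible Firm B move:
- Budget: Firm A compares 4, 0, 3, 2, 8 and picks Tier5; Firm B would get 3.
- Value: Firm A compares 6, 2, 0, -2, -2 and picks Tier1; Firm B would get -2.
- Plus: Firm A compares 9, -2, -9, 4, -1 and picks Tier1; Firm B would get -5.
- Premium: Firm A compares 0, -8, 3, 8, -5 and picks Tier4; Firm B would get 1.
Maximizing over 3, -2, -5, 1, Firm B chooses Budget. Subgame-perfect outcome: (Tier5, Budget) with payoffs (8, 3).
For the simultaneous game, intersect best replies.
Firm A's best replies: Budget→Tier5; Value→Tier1; Plus→Tier1; Premium→Tier4.
Firm B's best replies: Tier1→Premium; Tier2→Value; Tier3→Plus; Tier4→Premium; Tier5→Plus.
Only (Tier4, Premium) has each player best-responding; Nash payoffs (8, 1).
Firm B's commitment gain: 3 − 1 = 2.

2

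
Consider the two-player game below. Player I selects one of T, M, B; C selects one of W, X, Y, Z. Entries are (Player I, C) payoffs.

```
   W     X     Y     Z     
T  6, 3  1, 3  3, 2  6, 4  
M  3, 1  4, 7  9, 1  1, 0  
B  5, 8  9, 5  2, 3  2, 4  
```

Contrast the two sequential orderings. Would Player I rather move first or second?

If Player I leads: C's best replies are T→Z, M→X, B→W; Player I's induced payoffs 6, 4, 5; outcome (T, Z), payoffs (6, 4).
If C leads: Player I's best replies are W→T, X→B, Y→M, Z→T; C's induced payoffs 3, 5, 1, 4; outcome (B, X), payoffs (9, 5).
Player I gets 6 moving first and 9 moving second, so Player I prefers to move second.

second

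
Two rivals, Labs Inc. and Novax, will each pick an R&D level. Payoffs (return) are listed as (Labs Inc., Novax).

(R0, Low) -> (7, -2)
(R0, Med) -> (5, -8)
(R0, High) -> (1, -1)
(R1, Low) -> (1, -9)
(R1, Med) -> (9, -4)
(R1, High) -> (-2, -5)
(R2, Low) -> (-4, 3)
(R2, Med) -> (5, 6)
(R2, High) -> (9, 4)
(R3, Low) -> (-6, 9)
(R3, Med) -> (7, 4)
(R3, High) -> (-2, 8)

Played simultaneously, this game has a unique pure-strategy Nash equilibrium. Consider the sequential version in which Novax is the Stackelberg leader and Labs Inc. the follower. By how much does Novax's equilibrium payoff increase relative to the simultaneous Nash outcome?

Work backward from Labs Inc.'s decision.
- Low → Labs Inc. plays R0 (best of 7, 1, -4, -6); Novax gets -2.
- Med → Labs Inc. plays R1 (best of 5, 9, 5, 7); Novax gets -4.
- High → Labs Inc. plays R2 (best of 1, -2, 9, -2); Novax gets 4.
Among -2, -4, 4, the best is 4 at High. Subgame-perfect outcome: (R2, High) with payoffs (9, 4).
Now find the simultaneous Nash equilibrium.
Labs Inc.'s best replies: Low→R0; Med→R1; High→R2.
Novax's best replies: R0→High; R1→Med; R2→Med; R3→Low.
The unique mutual best reply is (R1, Med), giving (9, -4).
Novax's commitment gain: 4 − -4 = 8.

8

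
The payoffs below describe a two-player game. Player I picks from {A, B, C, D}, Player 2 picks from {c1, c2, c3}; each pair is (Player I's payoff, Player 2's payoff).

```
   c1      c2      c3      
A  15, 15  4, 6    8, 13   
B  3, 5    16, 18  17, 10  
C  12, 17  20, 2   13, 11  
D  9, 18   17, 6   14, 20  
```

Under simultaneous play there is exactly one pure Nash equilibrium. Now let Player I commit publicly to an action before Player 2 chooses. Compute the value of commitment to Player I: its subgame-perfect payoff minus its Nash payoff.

Player 2 best-responds to each possible Player I move:
- A: Player 2 compares 15, 6, 13 and picks c1; Player I would get 15.
- B: Player 2 compares 5, 18, 10 and picks c2; Player I would get 16.
- C: Player 2 compares 17, 2, 11 and picks c1; Player I would get 12.
- D: Player 2 compares 18, 6, 20 and picks c3; Player I would get 14.
Maximizing over 15, 16, 12, 14, Player I chooses B. Subgame-perfect outcome: (B, c2) with payoffs (16, 18).
Under simultaneous play:
Player I's best replies: c1→A; c2→C; c3→B.
Player 2's best replies: A→c1; B→c2; C→c1; D→c3.
The unique mutual best reply is (A, c1), giving (15, 15).
Player I's commitment gain: 16 − 15 = 1.

1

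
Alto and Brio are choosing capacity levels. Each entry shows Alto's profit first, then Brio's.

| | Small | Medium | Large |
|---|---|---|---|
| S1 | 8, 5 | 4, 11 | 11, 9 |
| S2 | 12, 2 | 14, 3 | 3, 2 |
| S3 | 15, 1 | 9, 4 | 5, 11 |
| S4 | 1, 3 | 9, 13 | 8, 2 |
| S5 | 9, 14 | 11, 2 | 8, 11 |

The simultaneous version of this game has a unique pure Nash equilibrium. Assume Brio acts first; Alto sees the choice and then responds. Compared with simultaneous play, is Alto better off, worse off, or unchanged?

Backward induction with Brio moving first.
- Small → Alto plays S3 (best of 8, 12, 15, 1, 9); Brio gets 1.
- Medium → Alto plays S2 (best of 4, 14, 9, 9, 11); Brio gets 3.
- Large → Alto plays S1 (best of 11, 3, 5, 8, 8); Brio gets 9.
Brio's induced payoffs are 1, 3, 9, so Brio commits to Large. Subgame-perfect outcome: (S1, Large) with payoffs (11, 9).
Now find the simultaneous Nash equilibrium.
Alto's best replies: Small→S3; Medium→S2; Large→S1.
Brio's best replies: S1→Medium; S2→Medium; S3→Large; S4→Medium; S5→Small.
Only (S2, Medium) has each player best-responding; Nash payoffs (14, 3).
Alto earns 11 sequentially versus 14 at the Nash outcome: worse off.

worse off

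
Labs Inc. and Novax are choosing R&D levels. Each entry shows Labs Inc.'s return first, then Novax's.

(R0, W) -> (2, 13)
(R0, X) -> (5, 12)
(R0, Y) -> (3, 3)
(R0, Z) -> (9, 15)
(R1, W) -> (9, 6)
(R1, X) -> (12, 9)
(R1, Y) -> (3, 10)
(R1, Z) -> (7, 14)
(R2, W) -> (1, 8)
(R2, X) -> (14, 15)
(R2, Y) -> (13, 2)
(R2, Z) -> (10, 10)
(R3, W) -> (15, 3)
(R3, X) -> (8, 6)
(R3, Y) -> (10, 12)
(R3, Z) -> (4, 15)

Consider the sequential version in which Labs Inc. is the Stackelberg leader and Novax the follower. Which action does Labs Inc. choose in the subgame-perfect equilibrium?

Novax best-responds to each possible Labs Inc. move:
- R0 → Novax plays Z (best of 13, 12, 3, 15); Labs Inc. gets 9.
- R1 → Novax plays Z (best of 6, 9, 10, 14); Labs Inc. gets 7.
- R2 → Novax plays X (best of 8, 15, 2, 10); Labs Inc. gets 14.
- R3 → Novax plays Z (best of 3, 6, 12, 15); Labs Inc. gets 4.
Maximizing over 9, 7, 14, 4, Labs Inc. chooses R2. Subgame-perfect outcome: (R2, X) with payoffs (14, 15).

R2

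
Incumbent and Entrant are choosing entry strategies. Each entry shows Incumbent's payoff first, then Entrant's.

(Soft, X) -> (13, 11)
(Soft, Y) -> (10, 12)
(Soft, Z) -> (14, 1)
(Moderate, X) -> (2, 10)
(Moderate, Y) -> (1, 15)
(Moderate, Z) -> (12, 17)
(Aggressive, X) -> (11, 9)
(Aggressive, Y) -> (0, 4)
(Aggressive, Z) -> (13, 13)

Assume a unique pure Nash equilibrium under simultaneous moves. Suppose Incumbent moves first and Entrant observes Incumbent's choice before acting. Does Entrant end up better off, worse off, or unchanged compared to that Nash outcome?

Entrant best-responds to each possible Incumbent move:
- Soft → Entrant plays Y (best of 11, 12, 1); Incumbent gets 10.
- Moderate → Entrant plays Z (best of 10, 15, 17); Incumbent gets 12.
- Aggressive → Entrant plays Z (best of 9, 4, 13); Incumbent gets 13.
Among 10, 12, 13, the best is 13 at Aggressive. Subgame-perfect outcome: (Aggressive, Z) with payoffs (13, 13).
Now find the simultaneous Nash equilibrium.
Incumbent's best replies: X→Soft; Y→Soft; Z→Soft.
Entrant's best replies: Soft→Y; Moderate→Z; Aggressive→Z.
Only (Soft, Y) has each player best-responding; Nash payoffs (10, 12).
Entrant earns 13 sequentially versus 12 at the Nash outcome: better off.

better off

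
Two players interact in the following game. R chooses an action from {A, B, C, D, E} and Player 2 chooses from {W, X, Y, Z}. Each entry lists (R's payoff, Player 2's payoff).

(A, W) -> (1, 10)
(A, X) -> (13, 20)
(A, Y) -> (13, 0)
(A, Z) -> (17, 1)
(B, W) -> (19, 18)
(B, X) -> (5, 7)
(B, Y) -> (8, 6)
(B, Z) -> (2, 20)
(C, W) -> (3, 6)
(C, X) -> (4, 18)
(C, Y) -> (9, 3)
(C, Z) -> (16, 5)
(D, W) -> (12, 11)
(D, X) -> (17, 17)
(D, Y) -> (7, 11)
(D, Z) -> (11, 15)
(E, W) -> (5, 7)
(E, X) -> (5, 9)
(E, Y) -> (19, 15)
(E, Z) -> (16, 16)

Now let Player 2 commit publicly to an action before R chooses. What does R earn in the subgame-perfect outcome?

19

Solve by backward induction (Player 2 leads).
- W: R compares 1, 19, 3, 12, 5 and picks B; Player 2 would get 18.
- X: R compares 13, 5, 4, 17, 5 and picks D; Player 2 would get 17.
- Y: R compares 13, 8, 9, 7, 19 and picks E; Player 2 would get 15.
- Z: R compares 17, 2, 16, 11, 16 and picks A; Player 2 would get 1.
Among 18, 17, 15, 1, the best is 18 at W. Subgame-perfect outcome: (B, W) with payoffs (19, 18).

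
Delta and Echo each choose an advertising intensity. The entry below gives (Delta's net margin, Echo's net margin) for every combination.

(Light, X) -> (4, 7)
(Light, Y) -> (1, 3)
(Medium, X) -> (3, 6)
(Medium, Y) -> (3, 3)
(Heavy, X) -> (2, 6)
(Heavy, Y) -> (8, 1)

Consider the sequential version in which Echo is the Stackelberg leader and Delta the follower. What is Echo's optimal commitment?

X

Delta best-responds to each possible Echo move:
- X: Delta compares 4, 3, 2 and picks Light; Echo would get 7.
- Y: Delta compares 1, 3, 8 and picks Heavy; Echo would get 1.
Maximizing over 7, 1, Echo chooses X. Subgame-perfect outcome: (Light, X) with payoffs (4, 7).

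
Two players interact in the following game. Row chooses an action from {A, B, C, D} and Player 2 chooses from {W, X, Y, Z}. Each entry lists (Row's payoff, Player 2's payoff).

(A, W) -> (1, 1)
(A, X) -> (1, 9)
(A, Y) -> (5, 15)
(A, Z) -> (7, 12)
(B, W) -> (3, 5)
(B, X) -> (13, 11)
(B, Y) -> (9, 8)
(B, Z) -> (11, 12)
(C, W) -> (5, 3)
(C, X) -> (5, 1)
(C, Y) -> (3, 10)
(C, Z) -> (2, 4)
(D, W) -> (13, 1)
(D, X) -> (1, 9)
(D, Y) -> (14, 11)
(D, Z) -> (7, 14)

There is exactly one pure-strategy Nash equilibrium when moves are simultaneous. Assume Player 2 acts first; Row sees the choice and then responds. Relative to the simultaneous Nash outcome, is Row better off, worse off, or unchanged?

Solve by backward induction (Player 2 leads).
- W → Row plays D (best of 1, 3, 5, 13); Player 2 gets 1.
- X → Row plays B (best of 1, 13, 5, 1); Player 2 gets 11.
- Y → Row plays D (best of 5, 9, 3, 14); Player 2 gets 11.
- Z → Row plays B (best of 7, 11, 2, 7); Player 2 gets 12.
Among 1, 11, 11, 12, the best is 12 at Z. Subgame-perfect outcome: (B, Z) with payoffs (11, 12).
Now find the simultaneous Nash equilibrium.
Row's best replies: W→D; X→B; Y→D; Z→B.
Player 2's best replies: A→Y; B→Z; C→Y; D→Z.
Only (B, Z) has each player best-responding; Nash payoffs (11, 12).
Row earns 11 sequentially versus 11 at the Nash outcome: unchanged.

unchanged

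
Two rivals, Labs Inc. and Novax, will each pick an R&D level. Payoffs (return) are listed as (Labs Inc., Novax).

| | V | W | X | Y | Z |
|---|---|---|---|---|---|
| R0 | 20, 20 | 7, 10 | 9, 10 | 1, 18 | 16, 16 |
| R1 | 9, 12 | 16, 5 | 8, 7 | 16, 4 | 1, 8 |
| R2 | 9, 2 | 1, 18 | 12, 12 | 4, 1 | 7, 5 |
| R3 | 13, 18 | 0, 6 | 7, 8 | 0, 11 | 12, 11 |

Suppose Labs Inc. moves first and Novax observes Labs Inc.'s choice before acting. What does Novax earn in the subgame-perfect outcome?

20

Backward induction with Labs Inc. moving first.
- R0 → Novax plays V (best of 20, 10, 10, 18, 16); Labs Inc. gets 20.
- R1 → Novax plays V (best of 12, 5, 7, 4, 8); Labs Inc. gets 9.
- R2 → Novax plays W (best of 2, 18, 12, 1, 5); Labs Inc. gets 1.
- R3 → Novax plays V (best of 18, 6, 8, 11, 11); Labs Inc. gets 13.
Among 20, 9, 1, 13, the best is 20 at R0. Subgame-perfect outcome: (R0, V) with payoffs (20, 20).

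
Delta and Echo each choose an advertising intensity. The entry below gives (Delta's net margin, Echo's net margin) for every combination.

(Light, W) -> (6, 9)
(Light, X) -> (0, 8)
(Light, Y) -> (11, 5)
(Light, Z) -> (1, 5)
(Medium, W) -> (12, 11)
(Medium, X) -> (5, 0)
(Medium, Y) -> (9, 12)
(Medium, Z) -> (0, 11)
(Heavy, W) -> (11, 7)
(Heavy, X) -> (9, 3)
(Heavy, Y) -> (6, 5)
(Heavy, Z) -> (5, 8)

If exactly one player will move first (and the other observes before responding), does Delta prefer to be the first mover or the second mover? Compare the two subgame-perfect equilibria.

If Delta leads: Echo's best replies are Light→W, Medium→Y, Heavy→Z; Delta's induced payoffs 6, 9, 5; outcome (Medium, Y), payoffs (9, 12).
If Echo leads: Delta's best replies are W→Medium, X→Heavy, Y→Light, Z→Heavy; Echo's induced payoffs 11, 3, 5, 8; outcome (Medium, W), payoffs (12, 11).
Delta gets 9 moving first and 12 moving second, so Delta prefers to move second.

second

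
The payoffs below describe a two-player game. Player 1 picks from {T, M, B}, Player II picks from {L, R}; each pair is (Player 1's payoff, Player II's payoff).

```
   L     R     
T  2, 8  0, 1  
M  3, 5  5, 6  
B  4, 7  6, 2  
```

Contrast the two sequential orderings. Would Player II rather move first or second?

first

If Player 1 leads: Player II's best replies are T→L, M→R, B→L; Player 1's induced payoffs 2, 5, 4; outcome (M, R), payoffs (5, 6).
If Player II leads: Player 1's best replies are L→B, R→B; Player II's induced payoffs 7, 2; outcome (B, L), payoffs (4, 7).
Player II gets 7 moving first and 6 moving second, so Player II prefers to move first.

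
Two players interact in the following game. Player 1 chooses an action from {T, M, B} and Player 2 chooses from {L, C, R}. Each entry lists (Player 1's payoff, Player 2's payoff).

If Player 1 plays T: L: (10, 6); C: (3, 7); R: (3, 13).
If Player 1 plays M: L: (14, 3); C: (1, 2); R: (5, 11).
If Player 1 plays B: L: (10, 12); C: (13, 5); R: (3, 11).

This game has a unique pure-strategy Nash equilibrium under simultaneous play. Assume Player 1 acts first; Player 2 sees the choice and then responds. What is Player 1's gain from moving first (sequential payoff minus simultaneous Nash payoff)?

5

Player 2 best-responds to each possible Player 1 move:
- T: BR = R, leader payoff 3.
- M: BR = R, leader payoff 5.
- B: BR = L, leader payoff 10.
Maximizing over 3, 5, 10, Player 1 chooses B. Subgame-perfect outcome: (B, L) with payoffs (10, 12).
For the simultaneous game, intersect best replies.
Player 1's best replies: L→M; C→B; R→M.
Player 2's best replies: T→R; M→R; B→L.
The unique mutual best reply is (M, R), giving (5, 11).
Player 1's commitment gain: 10 − 5 = 5.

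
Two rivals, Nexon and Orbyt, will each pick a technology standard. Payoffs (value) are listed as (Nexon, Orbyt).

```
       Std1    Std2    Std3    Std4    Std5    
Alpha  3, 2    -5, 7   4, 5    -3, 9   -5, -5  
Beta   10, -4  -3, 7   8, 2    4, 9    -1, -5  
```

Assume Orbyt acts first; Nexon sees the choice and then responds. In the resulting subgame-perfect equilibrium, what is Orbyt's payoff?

Nexon best-responds to each possible Orbyt move:
- Std1: Nexon compares 3, 10 and picks Beta; Orbyt would get -4.
- Std2: Nexon compares -5, -3 and picks Beta; Orbyt would get 7.
- Std3: Nexon compares 4, 8 and picks Beta; Orbyt would get 2.
- Std4: Nexon compares -3, 4 and picks Beta; Orbyt would get 9.
- Std5: Nexon compares -5, -1 and picks Beta; Orbyt would get -5.
Orbyt's induced payoffs are -4, 7, 2, 9, -5, so Orbyt commits to Std4. Subgame-perfect outcome: (Beta, Std4) with payoffs (4, 9).

9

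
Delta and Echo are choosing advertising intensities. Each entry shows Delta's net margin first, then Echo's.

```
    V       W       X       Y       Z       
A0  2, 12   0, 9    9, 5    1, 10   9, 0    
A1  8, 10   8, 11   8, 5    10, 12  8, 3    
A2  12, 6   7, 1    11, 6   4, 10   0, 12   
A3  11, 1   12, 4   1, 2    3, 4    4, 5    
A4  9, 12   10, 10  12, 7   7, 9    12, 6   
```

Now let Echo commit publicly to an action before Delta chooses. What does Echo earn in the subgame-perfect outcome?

12

Solve by backward induction (Echo leads).
- V → Delta plays A2 (best of 2, 8, 12, 11, 9); Echo gets 6.
- W → Delta plays A3 (best of 0, 8, 7, 12, 10); Echo gets 4.
- X → Delta plays A4 (best of 9, 8, 11, 1, 12); Echo gets 7.
- Y → Delta plays A1 (best of 1, 10, 4, 3, 7); Echo gets 12.
- Z → Delta plays A4 (best of 9, 8, 0, 4, 12); Echo gets 6.
Among 6, 4, 7, 12, 6, the best is 12 at Y. Subgame-perfect outcome: (A1, Y) with payoffs (10, 12).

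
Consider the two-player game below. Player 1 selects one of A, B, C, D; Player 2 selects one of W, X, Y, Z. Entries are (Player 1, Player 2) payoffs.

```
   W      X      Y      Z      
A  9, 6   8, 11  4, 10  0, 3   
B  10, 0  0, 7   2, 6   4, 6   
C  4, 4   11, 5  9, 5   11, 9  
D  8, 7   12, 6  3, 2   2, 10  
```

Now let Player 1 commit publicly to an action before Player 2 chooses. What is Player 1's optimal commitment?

Work backward from Player 2's decision.
- A → Player 2 plays X (best of 6, 11, 10, 3); Player 1 gets 8.
- B → Player 2 plays X (best of 0, 7, 6, 6); Player 1 gets 0.
- C → Player 2 plays Z (best of 4, 5, 5, 9); Player 1 gets 11.
- D → Player 2 plays Z (best of 7, 6, 2, 10); Player 1 gets 2.
Player 1's induced payoffs are 8, 0, 11, 2, so Player 1 commits to C. Subgame-perfect outcome: (C, Z) with payoffs (11, 9).

C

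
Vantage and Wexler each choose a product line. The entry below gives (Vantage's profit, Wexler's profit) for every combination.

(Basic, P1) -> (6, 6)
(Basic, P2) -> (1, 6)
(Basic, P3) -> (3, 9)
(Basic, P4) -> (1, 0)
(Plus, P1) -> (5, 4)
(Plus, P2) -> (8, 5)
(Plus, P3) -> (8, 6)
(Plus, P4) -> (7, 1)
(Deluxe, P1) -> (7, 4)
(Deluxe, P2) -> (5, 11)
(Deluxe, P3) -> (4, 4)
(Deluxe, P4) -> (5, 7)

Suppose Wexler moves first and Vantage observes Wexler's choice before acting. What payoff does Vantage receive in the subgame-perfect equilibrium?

8

Vantage best-responds to each possible Wexler move:
- P1: Vantage compares 6, 5, 7 and picks Deluxe; Wexler would get 4.
- P2: Vantage compares 1, 8, 5 and picks Plus; Wexler would get 5.
- P3: Vantage compares 3, 8, 4 and picks Plus; Wexler would get 6.
- P4: Vantage compares 1, 7, 5 and picks Plus; Wexler would get 1.
Maximizing over 4, 5, 6, 1, Wexler chooses P3. Subgame-perfect outcome: (Plus, P3) with payoffs (8, 6).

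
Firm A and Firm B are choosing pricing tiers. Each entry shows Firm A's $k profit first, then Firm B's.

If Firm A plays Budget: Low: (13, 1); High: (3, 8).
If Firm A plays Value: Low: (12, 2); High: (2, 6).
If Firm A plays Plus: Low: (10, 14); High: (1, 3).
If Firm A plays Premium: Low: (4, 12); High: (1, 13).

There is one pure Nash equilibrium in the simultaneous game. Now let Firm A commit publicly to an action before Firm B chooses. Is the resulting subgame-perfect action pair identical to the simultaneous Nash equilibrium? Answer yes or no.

Backward induction with Firm A moving first.
- Budget: BR = High, leader payoff 3.
- Value: BR = High, leader payoff 2.
- Plus: BR = Low, leader payoff 10.
- Premium: BR = High, leader payoff 1.
Among 3, 2, 10, 1, the best is 10 at Plus. Subgame-perfect outcome: (Plus, Low) with payoffs (10, 14).
Under simultaneous play:
Firm A's best replies: Low→Budget; High→Budget.
Firm B's best replies: Budget→High; Value→High; Plus→Low; Premium→High.
Only (Budget, High) has each player best-responding; Nash payoffs (3, 8).
Sequential outcome (Plus, Low) differs from the Nash profile (Budget, High).

no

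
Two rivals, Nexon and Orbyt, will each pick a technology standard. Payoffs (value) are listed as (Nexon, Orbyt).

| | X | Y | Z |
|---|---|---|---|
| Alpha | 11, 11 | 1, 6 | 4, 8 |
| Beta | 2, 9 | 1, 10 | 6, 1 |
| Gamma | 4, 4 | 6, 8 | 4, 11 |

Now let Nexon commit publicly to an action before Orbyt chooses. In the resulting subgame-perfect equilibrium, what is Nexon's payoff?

Solve by backward induction (Nexon leads).
- Alpha: Orbyt compares 11, 6, 8 and picks X; Nexon would get 11.
- Beta: Orbyt compares 9, 10, 1 and picks Y; Nexon would get 1.
- Gamma: Orbyt compares 4, 8, 11 and picks Z; Nexon would get 4.
Maximizing over 11, 1, 4, Nexon chooses Alpha. Subgame-perfect outcome: (Alpha, X) with payoffs (11, 11).

11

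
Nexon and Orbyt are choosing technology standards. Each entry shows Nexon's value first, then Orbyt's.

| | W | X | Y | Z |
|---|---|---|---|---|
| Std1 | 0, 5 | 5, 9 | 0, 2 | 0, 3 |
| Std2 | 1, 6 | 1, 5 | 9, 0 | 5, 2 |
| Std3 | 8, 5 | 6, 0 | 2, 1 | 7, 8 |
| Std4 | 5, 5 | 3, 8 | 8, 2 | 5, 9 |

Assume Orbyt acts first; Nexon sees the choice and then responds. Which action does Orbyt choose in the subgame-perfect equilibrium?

Backward induction with Orbyt moving first.
- W: Nexon compares 0, 1, 8, 5 and picks Std3; Orbyt would get 5.
- X: Nexon compares 5, 1, 6, 3 and picks Std3; Orbyt would get 0.
- Y: Nexon compares 0, 9, 2, 8 and picks Std2; Orbyt would get 0.
- Z: Nexon compares 0, 5, 7, 5 and picks Std3; Orbyt would get 8.
Orbyt's induced payoffs are 5, 0, 0, 8, so Orbyt commits to Z. Subgame-perfect outcome: (Std3, Z) with payoffs (7, 8).

Z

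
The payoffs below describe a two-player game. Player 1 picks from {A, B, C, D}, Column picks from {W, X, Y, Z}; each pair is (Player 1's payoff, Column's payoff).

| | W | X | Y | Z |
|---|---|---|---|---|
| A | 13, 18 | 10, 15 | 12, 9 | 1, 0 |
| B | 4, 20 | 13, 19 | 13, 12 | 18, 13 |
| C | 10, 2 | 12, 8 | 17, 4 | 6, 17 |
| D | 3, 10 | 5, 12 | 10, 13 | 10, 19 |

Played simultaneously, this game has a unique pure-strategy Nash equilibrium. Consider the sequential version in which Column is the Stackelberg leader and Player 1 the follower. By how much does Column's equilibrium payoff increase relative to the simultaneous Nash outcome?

1

Player 1 best-responds to each possible Column move:
- W: BR = A, leader payoff 18.
- X: BR = B, leader payoff 19.
- Y: BR = C, leader payoff 4.
- Z: BR = B, leader payoff 13.
Column's induced payoffs are 18, 19, 4, 13, so Column commits to X. Subgame-perfect outcome: (B, X) with payoffs (13, 19).
Under simultaneous play:
Player 1's best replies: W→A; X→B; Y→C; Z→B.
Column's best replies: A→W; B→W; C→Z; D→Z.
Only (A, W) has each player best-responding; Nash payoffs (13, 18).
Column's commitment gain: 19 − 18 = 1.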